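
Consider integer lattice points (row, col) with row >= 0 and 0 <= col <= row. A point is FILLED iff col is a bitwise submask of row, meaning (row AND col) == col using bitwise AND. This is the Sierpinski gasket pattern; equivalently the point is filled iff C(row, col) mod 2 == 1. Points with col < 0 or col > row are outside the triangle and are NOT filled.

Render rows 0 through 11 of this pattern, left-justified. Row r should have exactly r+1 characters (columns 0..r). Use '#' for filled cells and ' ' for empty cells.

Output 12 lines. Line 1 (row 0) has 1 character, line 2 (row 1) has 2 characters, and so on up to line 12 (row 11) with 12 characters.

Answer: #
##
# #
####
#   #
##  ##
# # # #
########
#       #
##      ##
# #     # #
####    ####

Derivation:
r0=0: #
r1=1: ##
r2=10: # #
r3=11: ####
r4=100: #   #
r5=101: ##  ##
r6=110: # # # #
r7=111: ########
r8=1000: #       #
r9=1001: ##      ##
r10=1010: # #     # #
r11=1011: ####    ####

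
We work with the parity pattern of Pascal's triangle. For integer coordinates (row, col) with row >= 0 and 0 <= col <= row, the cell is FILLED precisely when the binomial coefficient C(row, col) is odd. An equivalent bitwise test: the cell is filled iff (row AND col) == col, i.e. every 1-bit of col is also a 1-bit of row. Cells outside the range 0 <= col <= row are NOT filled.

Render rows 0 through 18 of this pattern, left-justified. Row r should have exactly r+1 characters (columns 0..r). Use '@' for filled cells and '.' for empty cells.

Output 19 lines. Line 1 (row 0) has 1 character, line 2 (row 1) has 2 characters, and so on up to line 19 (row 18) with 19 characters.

r0=0: @
r1=1: @@
r2=10: @.@
r3=11: @@@@
r4=100: @...@
r5=101: @@..@@
r6=110: @.@.@.@
r7=111: @@@@@@@@
r8=1000: @.......@
r9=1001: @@......@@
r10=1010: @.@.....@.@
r11=1011: @@@@....@@@@
r12=1100: @...@...@...@
r13=1101: @@..@@..@@..@@
r14=1110: @.@.@.@.@.@.@.@
r15=1111: @@@@@@@@@@@@@@@@
r16=10000: @...............@
r17=10001: @@..............@@
r18=10010: @.@.............@.@

Answer: @
@@
@.@
@@@@
@...@
@@..@@
@.@.@.@
@@@@@@@@
@.......@
@@......@@
@.@.....@.@
@@@@....@@@@
@...@...@...@
@@..@@..@@..@@
@.@.@.@.@.@.@.@
@@@@@@@@@@@@@@@@
@...............@
@@..............@@
@.@.............@.@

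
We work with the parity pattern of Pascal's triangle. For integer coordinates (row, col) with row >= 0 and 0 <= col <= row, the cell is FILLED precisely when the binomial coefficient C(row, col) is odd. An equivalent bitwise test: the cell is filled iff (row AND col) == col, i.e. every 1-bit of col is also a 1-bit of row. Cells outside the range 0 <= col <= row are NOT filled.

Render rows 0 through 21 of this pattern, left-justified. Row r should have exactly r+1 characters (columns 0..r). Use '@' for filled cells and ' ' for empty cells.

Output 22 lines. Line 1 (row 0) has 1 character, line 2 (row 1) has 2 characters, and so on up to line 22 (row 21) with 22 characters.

Answer: @
@@
@ @
@@@@
@   @
@@  @@
@ @ @ @
@@@@@@@@
@       @
@@      @@
@ @     @ @
@@@@    @@@@
@   @   @   @
@@  @@  @@  @@
@ @ @ @ @ @ @ @
@@@@@@@@@@@@@@@@
@               @
@@              @@
@ @             @ @
@@@@            @@@@
@   @           @   @
@@  @@          @@  @@

Derivation:
r0=0: @
r1=1: @@
r2=10: @ @
r3=11: @@@@
r4=100: @   @
r5=101: @@  @@
r6=110: @ @ @ @
r7=111: @@@@@@@@
r8=1000: @       @
r9=1001: @@      @@
r10=1010: @ @     @ @
r11=1011: @@@@    @@@@
r12=1100: @   @   @   @
r13=1101: @@  @@  @@  @@
r14=1110: @ @ @ @ @ @ @ @
r15=1111: @@@@@@@@@@@@@@@@
r16=10000: @               @
r17=10001: @@              @@
r18=10010: @ @             @ @
r19=10011: @@@@            @@@@
r20=10100: @   @           @   @
r21=10101: @@  @@          @@  @@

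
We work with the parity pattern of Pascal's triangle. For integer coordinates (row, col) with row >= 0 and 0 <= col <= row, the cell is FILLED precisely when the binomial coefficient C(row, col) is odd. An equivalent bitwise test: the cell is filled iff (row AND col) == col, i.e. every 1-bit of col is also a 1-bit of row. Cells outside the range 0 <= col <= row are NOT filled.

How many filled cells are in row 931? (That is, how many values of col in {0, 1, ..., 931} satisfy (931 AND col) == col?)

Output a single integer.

Answer: 64

Derivation:
931 in binary = 1110100011
popcount(931) = number of 1-bits in 1110100011 = 6
A col c satisfies (931 AND c) == c iff every set bit of c is also set in 931; each of the 6 set bits of 931 can independently be on or off in c.
count = 2^6 = 64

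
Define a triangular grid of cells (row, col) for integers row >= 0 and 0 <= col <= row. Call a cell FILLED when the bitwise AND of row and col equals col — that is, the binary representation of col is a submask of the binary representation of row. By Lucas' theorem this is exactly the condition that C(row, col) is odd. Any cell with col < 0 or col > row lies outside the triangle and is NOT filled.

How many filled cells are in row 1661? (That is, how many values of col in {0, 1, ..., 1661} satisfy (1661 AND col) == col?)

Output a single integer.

Answer: 256

Derivation:
1661 in binary = 11001111101
popcount(1661) = number of 1-bits in 11001111101 = 8
A col c satisfies (1661 AND c) == c iff every set bit of c is also set in 1661; each of the 8 set bits of 1661 can independently be on or off in c.
count = 2^8 = 256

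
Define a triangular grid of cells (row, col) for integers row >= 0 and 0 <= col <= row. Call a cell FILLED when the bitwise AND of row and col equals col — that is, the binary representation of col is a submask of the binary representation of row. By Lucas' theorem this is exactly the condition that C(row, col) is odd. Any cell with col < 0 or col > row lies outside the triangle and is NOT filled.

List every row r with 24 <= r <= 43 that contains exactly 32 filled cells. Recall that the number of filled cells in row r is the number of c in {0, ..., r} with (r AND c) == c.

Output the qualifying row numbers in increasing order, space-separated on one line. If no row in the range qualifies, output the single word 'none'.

Answer: 31

Derivation:
Row r has 2^popcount(r) filled cells, so we need popcount(r) = log2(32) = 5.
Scan r = 24..43 and keep those with exactly 5 one-bits:
r=24=11000 popcount=2 -> skip
r=25=11001 popcount=3 -> skip
r=26=11010 popcount=3 -> skip
r=27=11011 popcount=4 -> skip
r=28=11100 popcount=3 -> skip
r=29=11101 popcount=4 -> skip
r=30=11110 popcount=4 -> skip
r=31=11111 popcount=5 -> KEEP
r=32=100000 popcount=1 -> skip
r=33=100001 popcount=2 -> skip
r=34=100010 popcount=2 -> skip
r=35=100011 popcount=3 -> skip
r=36=100100 popcount=2 -> skip
r=37=100101 popcount=3 -> skip
r=38=100110 popcount=3 -> skip
r=39=100111 popcount=4 -> skip
r=40=101000 popcount=2 -> skip
r=41=101001 popcount=3 -> skip
r=42=101010 popcount=3 -> skip
r=43=101011 popcount=4 -> skip
Kept rows: 31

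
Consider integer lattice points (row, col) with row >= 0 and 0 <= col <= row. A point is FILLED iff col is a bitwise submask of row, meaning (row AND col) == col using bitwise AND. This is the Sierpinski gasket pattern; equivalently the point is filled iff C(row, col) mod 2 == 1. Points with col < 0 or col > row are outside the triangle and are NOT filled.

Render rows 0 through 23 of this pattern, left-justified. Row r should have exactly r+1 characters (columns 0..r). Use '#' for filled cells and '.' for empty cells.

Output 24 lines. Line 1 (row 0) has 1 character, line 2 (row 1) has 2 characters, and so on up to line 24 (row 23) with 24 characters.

Answer: #
##
#.#
####
#...#
##..##
#.#.#.#
########
#.......#
##......##
#.#.....#.#
####....####
#...#...#...#
##..##..##..##
#.#.#.#.#.#.#.#
################
#...............#
##..............##
#.#.............#.#
####............####
#...#...........#...#
##..##..........##..##
#.#.#.#.........#.#.#.#
########........########

Derivation:
r0=0: #
r1=1: ##
r2=10: #.#
r3=11: ####
r4=100: #...#
r5=101: ##..##
r6=110: #.#.#.#
r7=111: ########
r8=1000: #.......#
r9=1001: ##......##
r10=1010: #.#.....#.#
r11=1011: ####....####
r12=1100: #...#...#...#
r13=1101: ##..##..##..##
r14=1110: #.#.#.#.#.#.#.#
r15=1111: ################
r16=10000: #...............#
r17=10001: ##..............##
r18=10010: #.#.............#.#
r19=10011: ####............####
r20=10100: #...#...........#...#
r21=10101: ##..##..........##..##
r22=10110: #.#.#.#.........#.#.#.#
r23=10111: ########........########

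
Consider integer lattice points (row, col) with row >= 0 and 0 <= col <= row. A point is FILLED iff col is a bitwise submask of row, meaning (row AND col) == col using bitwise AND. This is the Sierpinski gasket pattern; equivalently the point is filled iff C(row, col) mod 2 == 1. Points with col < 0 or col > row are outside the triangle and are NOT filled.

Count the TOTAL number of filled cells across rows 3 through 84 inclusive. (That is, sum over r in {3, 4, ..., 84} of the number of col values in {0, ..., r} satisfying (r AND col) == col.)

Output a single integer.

Answer: 930

Derivation:
r3=11 pc2: +4 =4
r4=100 pc1: +2 =6
r5=101 pc2: +4 =10
r6=110 pc2: +4 =14
r7=111 pc3: +8 =22
r8=1000 pc1: +2 =24
r9=1001 pc2: +4 =28
r10=1010 pc2: +4 =32
r11=1011 pc3: +8 =40
r12=1100 pc2: +4 =44
r13=1101 pc3: +8 =52
r14=1110 pc3: +8 =60
r15=1111 pc4: +16 =76
r16=10000 pc1: +2 =78
r17=10001 pc2: +4 =82
r18=10010 pc2: +4 =86
r19=10011 pc3: +8 =94
r20=10100 pc2: +4 =98
r21=10101 pc3: +8 =106
r22=10110 pc3: +8 =114
r23=10111 pc4: +16 =130
r24=11000 pc2: +4 =134
r25=11001 pc3: +8 =142
r26=11010 pc3: +8 =150
r27=11011 pc4: +16 =166
r28=11100 pc3: +8 =174
r29=11101 pc4: +16 =190
r30=11110 pc4: +16 =206
r31=11111 pc5: +32 =238
r32=100000 pc1: +2 =240
r33=100001 pc2: +4 =244
r34=100010 pc2: +4 =248
r35=100011 pc3: +8 =256
r36=100100 pc2: +4 =260
r37=100101 pc3: +8 =268
r38=100110 pc3: +8 =276
r39=100111 pc4: +16 =292
r40=101000 pc2: +4 =296
r41=101001 pc3: +8 =304
r42=101010 pc3: +8 =312
r43=101011 pc4: +16 =328
r44=101100 pc3: +8 =336
r45=101101 pc4: +16 =352
r46=101110 pc4: +16 =368
r47=101111 pc5: +32 =400
r48=110000 pc2: +4 =404
r49=110001 pc3: +8 =412
r50=110010 pc3: +8 =420
r51=110011 pc4: +16 =436
r52=110100 pc3: +8 =444
r53=110101 pc4: +16 =460
r54=110110 pc4: +16 =476
r55=110111 pc5: +32 =508
r56=111000 pc3: +8 =516
r57=111001 pc4: +16 =532
r58=111010 pc4: +16 =548
r59=111011 pc5: +32 =580
r60=111100 pc4: +16 =596
r61=111101 pc5: +32 =628
r62=111110 pc5: +32 =660
r63=111111 pc6: +64 =724
r64=1000000 pc1: +2 =726
r65=1000001 pc2: +4 =730
r66=1000010 pc2: +4 =734
r67=1000011 pc3: +8 =742
r68=1000100 pc2: +4 =746
r69=1000101 pc3: +8 =754
r70=1000110 pc3: +8 =762
r71=1000111 pc4: +16 =778
r72=1001000 pc2: +4 =782
r73=1001001 pc3: +8 =790
r74=1001010 pc3: +8 =798
r75=1001011 pc4: +16 =814
r76=1001100 pc3: +8 =822
r77=1001101 pc4: +16 =838
r78=1001110 pc4: +16 =854
r79=1001111 pc5: +32 =886
r80=1010000 pc2: +4 =890
r81=1010001 pc3: +8 =898
r82=1010010 pc3: +8 =906
r83=1010011 pc4: +16 =922
r84=1010100 pc3: +8 =930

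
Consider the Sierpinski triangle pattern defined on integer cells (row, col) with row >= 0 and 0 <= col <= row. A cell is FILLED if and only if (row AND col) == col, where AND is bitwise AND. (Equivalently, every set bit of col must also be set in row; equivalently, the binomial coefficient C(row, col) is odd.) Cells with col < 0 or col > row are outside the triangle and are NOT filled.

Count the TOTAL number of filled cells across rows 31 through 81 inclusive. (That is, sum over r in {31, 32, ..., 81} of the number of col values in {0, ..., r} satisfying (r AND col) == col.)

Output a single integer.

Answer: 692

Derivation:
r31=11111 pc5: +32 =32
r32=100000 pc1: +2 =34
r33=100001 pc2: +4 =38
r34=100010 pc2: +4 =42
r35=100011 pc3: +8 =50
r36=100100 pc2: +4 =54
r37=100101 pc3: +8 =62
r38=100110 pc3: +8 =70
r39=100111 pc4: +16 =86
r40=101000 pc2: +4 =90
r41=101001 pc3: +8 =98
r42=101010 pc3: +8 =106
r43=101011 pc4: +16 =122
r44=101100 pc3: +8 =130
r45=101101 pc4: +16 =146
r46=101110 pc4: +16 =162
r47=101111 pc5: +32 =194
r48=110000 pc2: +4 =198
r49=110001 pc3: +8 =206
r50=110010 pc3: +8 =214
r51=110011 pc4: +16 =230
r52=110100 pc3: +8 =238
r53=110101 pc4: +16 =254
r54=110110 pc4: +16 =270
r55=110111 pc5: +32 =302
r56=111000 pc3: +8 =310
r57=111001 pc4: +16 =326
r58=111010 pc4: +16 =342
r59=111011 pc5: +32 =374
r60=111100 pc4: +16 =390
r61=111101 pc5: +32 =422
r62=111110 pc5: +32 =454
r63=111111 pc6: +64 =518
r64=1000000 pc1: +2 =520
r65=1000001 pc2: +4 =524
r66=1000010 pc2: +4 =528
r67=1000011 pc3: +8 =536
r68=1000100 pc2: +4 =540
r69=1000101 pc3: +8 =548
r70=1000110 pc3: +8 =556
r71=1000111 pc4: +16 =572
r72=1001000 pc2: +4 =576
r73=1001001 pc3: +8 =584
r74=1001010 pc3: +8 =592
r75=1001011 pc4: +16 =608
r76=1001100 pc3: +8 =616
r77=1001101 pc4: +16 =632
r78=1001110 pc4: +16 =648
r79=1001111 pc5: +32 =680
r80=1010000 pc2: +4 =684
r81=1010001 pc3: +8 =692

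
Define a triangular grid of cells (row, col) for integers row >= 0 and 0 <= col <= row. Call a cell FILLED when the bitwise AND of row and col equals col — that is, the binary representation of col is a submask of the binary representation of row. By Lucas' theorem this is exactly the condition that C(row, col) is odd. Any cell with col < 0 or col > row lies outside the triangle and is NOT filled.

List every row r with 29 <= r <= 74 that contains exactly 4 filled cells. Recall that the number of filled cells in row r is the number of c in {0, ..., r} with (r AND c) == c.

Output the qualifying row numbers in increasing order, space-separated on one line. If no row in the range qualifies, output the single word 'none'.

Answer: 33 34 36 40 48 65 66 68 72

Derivation:
Row r has 2^popcount(r) filled cells, so we need popcount(r) = log2(4) = 2.
Scan r = 29..74 and keep those with exactly 2 one-bits:
r=29=11101 popcount=4 -> skip
r=30=11110 popcount=4 -> skip
r=31=11111 popcount=5 -> skip
r=32=100000 popcount=1 -> skip
r=33=100001 popcount=2 -> KEEP
r=34=100010 popcount=2 -> KEEP
r=35=100011 popcount=3 -> skip
r=36=100100 popcount=2 -> KEEP
r=37=100101 popcount=3 -> skip
r=38=100110 popcount=3 -> skip
r=39=100111 popcount=4 -> skip
r=40=101000 popcount=2 -> KEEP
r=41=101001 popcount=3 -> skip
r=42=101010 popcount=3 -> skip
r=43=101011 popcount=4 -> skip
r=44=101100 popcount=3 -> skip
r=45=101101 popcount=4 -> skip
r=46=101110 popcount=4 -> skip
r=47=101111 popcount=5 -> skip
r=48=110000 popcount=2 -> KEEP
r=49=110001 popcount=3 -> skip
r=50=110010 popcount=3 -> skip
r=51=110011 popcount=4 -> skip
r=52=110100 popcount=3 -> skip
r=53=110101 popcount=4 -> skip
r=54=110110 popcount=4 -> skip
r=55=110111 popcount=5 -> skip
r=56=111000 popcount=3 -> skip
r=57=111001 popcount=4 -> skip
r=58=111010 popcount=4 -> skip
r=59=111011 popcount=5 -> skip
r=60=111100 popcount=4 -> skip
r=61=111101 popcount=5 -> skip
r=62=111110 popcount=5 -> skip
r=63=111111 popcount=6 -> skip
r=64=1000000 popcount=1 -> skip
r=65=1000001 popcount=2 -> KEEP
r=66=1000010 popcount=2 -> KEEP
r=67=1000011 popcount=3 -> skip
r=68=1000100 popcount=2 -> KEEP
r=69=1000101 popcount=3 -> skip
r=70=1000110 popcount=3 -> skip
r=71=1000111 popcount=4 -> skip
r=72=1001000 popcount=2 -> KEEP
r=73=1001001 popcount=3 -> skip
r=74=1001010 popcount=3 -> skip
Kept rows: 33 34 36 40 48 65 66 68 72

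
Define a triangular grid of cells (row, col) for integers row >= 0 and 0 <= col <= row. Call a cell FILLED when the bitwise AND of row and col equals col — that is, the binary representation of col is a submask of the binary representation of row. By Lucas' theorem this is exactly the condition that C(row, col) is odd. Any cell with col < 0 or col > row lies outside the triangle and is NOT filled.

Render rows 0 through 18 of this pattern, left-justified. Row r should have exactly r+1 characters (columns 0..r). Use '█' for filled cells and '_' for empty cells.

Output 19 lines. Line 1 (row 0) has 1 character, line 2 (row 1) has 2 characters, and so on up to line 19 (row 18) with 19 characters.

r0=0: █
r1=1: ██
r2=10: █_█
r3=11: ████
r4=100: █___█
r5=101: ██__██
r6=110: █_█_█_█
r7=111: ████████
r8=1000: █_______█
r9=1001: ██______██
r10=1010: █_█_____█_█
r11=1011: ████____████
r12=1100: █___█___█___█
r13=1101: ██__██__██__██
r14=1110: █_█_█_█_█_█_█_█
r15=1111: ████████████████
r16=10000: █_______________█
r17=10001: ██______________██
r18=10010: █_█_____________█_█

Answer: █
██
█_█
████
█___█
██__██
█_█_█_█
████████
█_______█
██______██
█_█_____█_█
████____████
█___█___█___█
██__██__██__██
█_█_█_█_█_█_█_█
████████████████
█_______________█
██______________██
█_█_____________█_█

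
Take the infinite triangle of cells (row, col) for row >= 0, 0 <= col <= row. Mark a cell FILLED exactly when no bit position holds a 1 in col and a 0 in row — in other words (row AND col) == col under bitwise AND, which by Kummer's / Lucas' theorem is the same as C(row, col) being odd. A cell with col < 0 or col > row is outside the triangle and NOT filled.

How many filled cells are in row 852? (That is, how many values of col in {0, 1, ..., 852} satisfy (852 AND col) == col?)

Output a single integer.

852 in binary = 1101010100
popcount(852) = number of 1-bits in 1101010100 = 5
A col c satisfies (852 AND c) == c iff every set bit of c is also set in 852; each of the 5 set bits of 852 can independently be on or off in c.
count = 2^5 = 32

Answer: 32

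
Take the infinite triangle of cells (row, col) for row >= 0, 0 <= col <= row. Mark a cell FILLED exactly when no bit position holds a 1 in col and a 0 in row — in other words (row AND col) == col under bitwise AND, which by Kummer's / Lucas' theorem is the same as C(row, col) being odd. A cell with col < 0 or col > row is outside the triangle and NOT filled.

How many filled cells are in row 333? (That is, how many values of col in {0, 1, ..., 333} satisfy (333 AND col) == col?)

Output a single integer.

Answer: 32

Derivation:
333 in binary = 101001101
popcount(333) = number of 1-bits in 101001101 = 5
A col c satisfies (333 AND c) == c iff every set bit of c is also set in 333; each of the 5 set bits of 333 can independently be on or off in c.
count = 2^5 = 32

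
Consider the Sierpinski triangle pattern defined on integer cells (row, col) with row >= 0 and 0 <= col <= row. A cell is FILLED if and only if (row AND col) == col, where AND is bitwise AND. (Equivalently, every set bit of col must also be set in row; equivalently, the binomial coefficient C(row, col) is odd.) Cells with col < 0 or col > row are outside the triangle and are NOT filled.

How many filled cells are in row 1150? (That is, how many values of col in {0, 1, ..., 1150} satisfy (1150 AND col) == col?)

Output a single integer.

1150 in binary = 10001111110
popcount(1150) = number of 1-bits in 10001111110 = 7
A col c satisfies (1150 AND c) == c iff every set bit of c is also set in 1150; each of the 7 set bits of 1150 can independently be on or off in c.
count = 2^7 = 128

Answer: 128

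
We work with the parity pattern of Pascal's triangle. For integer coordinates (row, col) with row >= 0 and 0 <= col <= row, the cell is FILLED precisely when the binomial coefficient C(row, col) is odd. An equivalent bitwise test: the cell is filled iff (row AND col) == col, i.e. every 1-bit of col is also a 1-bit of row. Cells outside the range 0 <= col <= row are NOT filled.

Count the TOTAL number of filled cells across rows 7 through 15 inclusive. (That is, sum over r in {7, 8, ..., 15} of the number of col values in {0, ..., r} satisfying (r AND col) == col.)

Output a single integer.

Answer: 62

Derivation:
r7=111 pc3: +8 =8
r8=1000 pc1: +2 =10
r9=1001 pc2: +4 =14
r10=1010 pc2: +4 =18
r11=1011 pc3: +8 =26
r12=1100 pc2: +4 =30
r13=1101 pc3: +8 =38
r14=1110 pc3: +8 =46
r15=1111 pc4: +16 =62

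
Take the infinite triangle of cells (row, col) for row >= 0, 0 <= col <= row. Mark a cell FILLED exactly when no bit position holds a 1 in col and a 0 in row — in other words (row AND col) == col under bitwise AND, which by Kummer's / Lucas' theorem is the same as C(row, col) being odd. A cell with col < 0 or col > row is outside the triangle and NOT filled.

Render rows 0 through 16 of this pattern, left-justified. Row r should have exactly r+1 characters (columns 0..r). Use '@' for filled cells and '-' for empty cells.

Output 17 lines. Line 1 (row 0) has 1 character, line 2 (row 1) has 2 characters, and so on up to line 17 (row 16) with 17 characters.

Answer: @
@@
@-@
@@@@
@---@
@@--@@
@-@-@-@
@@@@@@@@
@-------@
@@------@@
@-@-----@-@
@@@@----@@@@
@---@---@---@
@@--@@--@@--@@
@-@-@-@-@-@-@-@
@@@@@@@@@@@@@@@@
@---------------@

Derivation:
r0=0: @
r1=1: @@
r2=10: @-@
r3=11: @@@@
r4=100: @---@
r5=101: @@--@@
r6=110: @-@-@-@
r7=111: @@@@@@@@
r8=1000: @-------@
r9=1001: @@------@@
r10=1010: @-@-----@-@
r11=1011: @@@@----@@@@
r12=1100: @---@---@---@
r13=1101: @@--@@--@@--@@
r14=1110: @-@-@-@-@-@-@-@
r15=1111: @@@@@@@@@@@@@@@@
r16=10000: @---------------@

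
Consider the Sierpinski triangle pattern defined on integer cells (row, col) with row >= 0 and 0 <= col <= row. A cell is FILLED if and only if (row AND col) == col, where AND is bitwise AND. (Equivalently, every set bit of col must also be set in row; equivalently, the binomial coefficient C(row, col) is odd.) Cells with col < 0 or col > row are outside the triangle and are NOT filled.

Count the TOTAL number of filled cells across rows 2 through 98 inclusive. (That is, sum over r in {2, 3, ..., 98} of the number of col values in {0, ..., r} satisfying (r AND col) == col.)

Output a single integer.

Answer: 1232

Derivation:
r2=10 pc1: +2 =2
r3=11 pc2: +4 =6
r4=100 pc1: +2 =8
r5=101 pc2: +4 =12
r6=110 pc2: +4 =16
r7=111 pc3: +8 =24
r8=1000 pc1: +2 =26
r9=1001 pc2: +4 =30
r10=1010 pc2: +4 =34
r11=1011 pc3: +8 =42
r12=1100 pc2: +4 =46
r13=1101 pc3: +8 =54
r14=1110 pc3: +8 =62
r15=1111 pc4: +16 =78
r16=10000 pc1: +2 =80
r17=10001 pc2: +4 =84
r18=10010 pc2: +4 =88
r19=10011 pc3: +8 =96
r20=10100 pc2: +4 =100
r21=10101 pc3: +8 =108
r22=10110 pc3: +8 =116
r23=10111 pc4: +16 =132
r24=11000 pc2: +4 =136
r25=11001 pc3: +8 =144
r26=11010 pc3: +8 =152
r27=11011 pc4: +16 =168
r28=11100 pc3: +8 =176
r29=11101 pc4: +16 =192
r30=11110 pc4: +16 =208
r31=11111 pc5: +32 =240
r32=100000 pc1: +2 =242
r33=100001 pc2: +4 =246
r34=100010 pc2: +4 =250
r35=100011 pc3: +8 =258
r36=100100 pc2: +4 =262
r37=100101 pc3: +8 =270
r38=100110 pc3: +8 =278
r39=100111 pc4: +16 =294
r40=101000 pc2: +4 =298
r41=101001 pc3: +8 =306
r42=101010 pc3: +8 =314
r43=101011 pc4: +16 =330
r44=101100 pc3: +8 =338
r45=101101 pc4: +16 =354
r46=101110 pc4: +16 =370
r47=101111 pc5: +32 =402
r48=110000 pc2: +4 =406
r49=110001 pc3: +8 =414
r50=110010 pc3: +8 =422
r51=110011 pc4: +16 =438
r52=110100 pc3: +8 =446
r53=110101 pc4: +16 =462
r54=110110 pc4: +16 =478
r55=110111 pc5: +32 =510
r56=111000 pc3: +8 =518
r57=111001 pc4: +16 =534
r58=111010 pc4: +16 =550
r59=111011 pc5: +32 =582
r60=111100 pc4: +16 =598
r61=111101 pc5: +32 =630
r62=111110 pc5: +32 =662
r63=111111 pc6: +64 =726
r64=1000000 pc1: +2 =728
r65=1000001 pc2: +4 =732
r66=1000010 pc2: +4 =736
r67=1000011 pc3: +8 =744
r68=1000100 pc2: +4 =748
r69=1000101 pc3: +8 =756
r70=1000110 pc3: +8 =764
r71=1000111 pc4: +16 =780
r72=1001000 pc2: +4 =784
r73=1001001 pc3: +8 =792
r74=1001010 pc3: +8 =800
r75=1001011 pc4: +16 =816
r76=1001100 pc3: +8 =824
r77=1001101 pc4: +16 =840
r78=1001110 pc4: +16 =856
r79=1001111 pc5: +32 =888
r80=1010000 pc2: +4 =892
r81=1010001 pc3: +8 =900
r82=1010010 pc3: +8 =908
r83=1010011 pc4: +16 =924
r84=1010100 pc3: +8 =932
r85=1010101 pc4: +16 =948
r86=1010110 pc4: +16 =964
r87=1010111 pc5: +32 =996
r88=1011000 pc3: +8 =1004
r89=1011001 pc4: +16 =1020
r90=1011010 pc4: +16 =1036
r91=1011011 pc5: +32 =1068
r92=1011100 pc4: +16 =1084
r93=1011101 pc5: +32 =1116
r94=1011110 pc5: +32 =1148
r95=1011111 pc6: +64 =1212
r96=1100000 pc2: +4 =1216
r97=1100001 pc3: +8 =1224
r98=1100010 pc3: +8 =1232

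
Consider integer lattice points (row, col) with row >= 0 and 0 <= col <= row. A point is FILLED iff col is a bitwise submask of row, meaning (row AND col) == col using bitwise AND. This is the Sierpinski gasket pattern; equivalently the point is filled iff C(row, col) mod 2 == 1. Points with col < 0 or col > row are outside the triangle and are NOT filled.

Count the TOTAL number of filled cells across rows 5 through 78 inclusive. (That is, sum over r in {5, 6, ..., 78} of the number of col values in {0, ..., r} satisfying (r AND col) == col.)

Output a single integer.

Answer: 848

Derivation:
r5=101 pc2: +4 =4
r6=110 pc2: +4 =8
r7=111 pc3: +8 =16
r8=1000 pc1: +2 =18
r9=1001 pc2: +4 =22
r10=1010 pc2: +4 =26
r11=1011 pc3: +8 =34
r12=1100 pc2: +4 =38
r13=1101 pc3: +8 =46
r14=1110 pc3: +8 =54
r15=1111 pc4: +16 =70
r16=10000 pc1: +2 =72
r17=10001 pc2: +4 =76
r18=10010 pc2: +4 =80
r19=10011 pc3: +8 =88
r20=10100 pc2: +4 =92
r21=10101 pc3: +8 =100
r22=10110 pc3: +8 =108
r23=10111 pc4: +16 =124
r24=11000 pc2: +4 =128
r25=11001 pc3: +8 =136
r26=11010 pc3: +8 =144
r27=11011 pc4: +16 =160
r28=11100 pc3: +8 =168
r29=11101 pc4: +16 =184
r30=11110 pc4: +16 =200
r31=11111 pc5: +32 =232
r32=100000 pc1: +2 =234
r33=100001 pc2: +4 =238
r34=100010 pc2: +4 =242
r35=100011 pc3: +8 =250
r36=100100 pc2: +4 =254
r37=100101 pc3: +8 =262
r38=100110 pc3: +8 =270
r39=100111 pc4: +16 =286
r40=101000 pc2: +4 =290
r41=101001 pc3: +8 =298
r42=101010 pc3: +8 =306
r43=101011 pc4: +16 =322
r44=101100 pc3: +8 =330
r45=101101 pc4: +16 =346
r46=101110 pc4: +16 =362
r47=101111 pc5: +32 =394
r48=110000 pc2: +4 =398
r49=110001 pc3: +8 =406
r50=110010 pc3: +8 =414
r51=110011 pc4: +16 =430
r52=110100 pc3: +8 =438
r53=110101 pc4: +16 =454
r54=110110 pc4: +16 =470
r55=110111 pc5: +32 =502
r56=111000 pc3: +8 =510
r57=111001 pc4: +16 =526
r58=111010 pc4: +16 =542
r59=111011 pc5: +32 =574
r60=111100 pc4: +16 =590
r61=111101 pc5: +32 =622
r62=111110 pc5: +32 =654
r63=111111 pc6: +64 =718
r64=1000000 pc1: +2 =720
r65=1000001 pc2: +4 =724
r66=1000010 pc2: +4 =728
r67=1000011 pc3: +8 =736
r68=1000100 pc2: +4 =740
r69=1000101 pc3: +8 =748
r70=1000110 pc3: +8 =756
r71=1000111 pc4: +16 =772
r72=1001000 pc2: +4 =776
r73=1001001 pc3: +8 =784
r74=1001010 pc3: +8 =792
r75=1001011 pc4: +16 =808
r76=1001100 pc3: +8 =816
r77=1001101 pc4: +16 =832
r78=1001110 pc4: +16 =848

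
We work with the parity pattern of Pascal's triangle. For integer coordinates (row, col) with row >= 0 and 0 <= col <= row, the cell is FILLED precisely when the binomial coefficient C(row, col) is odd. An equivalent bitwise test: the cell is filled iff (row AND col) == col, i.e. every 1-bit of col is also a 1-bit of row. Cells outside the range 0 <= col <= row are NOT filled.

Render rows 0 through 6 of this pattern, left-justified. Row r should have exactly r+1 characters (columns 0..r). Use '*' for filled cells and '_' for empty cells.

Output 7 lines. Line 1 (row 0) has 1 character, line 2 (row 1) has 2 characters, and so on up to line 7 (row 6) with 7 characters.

r0=0: *
r1=1: **
r2=10: *_*
r3=11: ****
r4=100: *___*
r5=101: **__**
r6=110: *_*_*_*

Answer: *
**
*_*
****
*___*
**__**
*_*_*_*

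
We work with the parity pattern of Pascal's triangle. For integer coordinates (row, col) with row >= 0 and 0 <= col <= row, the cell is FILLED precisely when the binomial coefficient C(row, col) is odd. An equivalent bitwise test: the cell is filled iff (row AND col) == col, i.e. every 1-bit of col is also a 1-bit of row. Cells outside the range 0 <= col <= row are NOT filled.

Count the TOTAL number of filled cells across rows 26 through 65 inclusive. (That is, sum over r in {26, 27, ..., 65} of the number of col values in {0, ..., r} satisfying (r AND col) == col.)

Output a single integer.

Answer: 588

Derivation:
r26=11010 pc3: +8 =8
r27=11011 pc4: +16 =24
r28=11100 pc3: +8 =32
r29=11101 pc4: +16 =48
r30=11110 pc4: +16 =64
r31=11111 pc5: +32 =96
r32=100000 pc1: +2 =98
r33=100001 pc2: +4 =102
r34=100010 pc2: +4 =106
r35=100011 pc3: +8 =114
r36=100100 pc2: +4 =118
r37=100101 pc3: +8 =126
r38=100110 pc3: +8 =134
r39=100111 pc4: +16 =150
r40=101000 pc2: +4 =154
r41=101001 pc3: +8 =162
r42=101010 pc3: +8 =170
r43=101011 pc4: +16 =186
r44=101100 pc3: +8 =194
r45=101101 pc4: +16 =210
r46=101110 pc4: +16 =226
r47=101111 pc5: +32 =258
r48=110000 pc2: +4 =262
r49=110001 pc3: +8 =270
r50=110010 pc3: +8 =278
r51=110011 pc4: +16 =294
r52=110100 pc3: +8 =302
r53=110101 pc4: +16 =318
r54=110110 pc4: +16 =334
r55=110111 pc5: +32 =366
r56=111000 pc3: +8 =374
r57=111001 pc4: +16 =390
r58=111010 pc4: +16 =406
r59=111011 pc5: +32 =438
r60=111100 pc4: +16 =454
r61=111101 pc5: +32 =486
r62=111110 pc5: +32 =518
r63=111111 pc6: +64 =582
r64=1000000 pc1: +2 =584
r65=1000001 pc2: +4 =588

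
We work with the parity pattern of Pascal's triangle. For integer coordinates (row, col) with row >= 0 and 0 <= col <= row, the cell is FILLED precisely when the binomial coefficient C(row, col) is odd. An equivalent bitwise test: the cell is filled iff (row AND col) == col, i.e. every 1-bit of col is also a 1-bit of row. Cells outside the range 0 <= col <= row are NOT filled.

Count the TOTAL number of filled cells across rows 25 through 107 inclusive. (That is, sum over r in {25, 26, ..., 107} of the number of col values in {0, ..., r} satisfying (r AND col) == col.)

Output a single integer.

Answer: 1256

Derivation:
r25=11001 pc3: +8 =8
r26=11010 pc3: +8 =16
r27=11011 pc4: +16 =32
r28=11100 pc3: +8 =40
r29=11101 pc4: +16 =56
r30=11110 pc4: +16 =72
r31=11111 pc5: +32 =104
r32=100000 pc1: +2 =106
r33=100001 pc2: +4 =110
r34=100010 pc2: +4 =114
r35=100011 pc3: +8 =122
r36=100100 pc2: +4 =126
r37=100101 pc3: +8 =134
r38=100110 pc3: +8 =142
r39=100111 pc4: +16 =158
r40=101000 pc2: +4 =162
r41=101001 pc3: +8 =170
r42=101010 pc3: +8 =178
r43=101011 pc4: +16 =194
r44=101100 pc3: +8 =202
r45=101101 pc4: +16 =218
r46=101110 pc4: +16 =234
r47=101111 pc5: +32 =266
r48=110000 pc2: +4 =270
r49=110001 pc3: +8 =278
r50=110010 pc3: +8 =286
r51=110011 pc4: +16 =302
r52=110100 pc3: +8 =310
r53=110101 pc4: +16 =326
r54=110110 pc4: +16 =342
r55=110111 pc5: +32 =374
r56=111000 pc3: +8 =382
r57=111001 pc4: +16 =398
r58=111010 pc4: +16 =414
r59=111011 pc5: +32 =446
r60=111100 pc4: +16 =462
r61=111101 pc5: +32 =494
r62=111110 pc5: +32 =526
r63=111111 pc6: +64 =590
r64=1000000 pc1: +2 =592
r65=1000001 pc2: +4 =596
r66=1000010 pc2: +4 =600
r67=1000011 pc3: +8 =608
r68=1000100 pc2: +4 =612
r69=1000101 pc3: +8 =620
r70=1000110 pc3: +8 =628
r71=1000111 pc4: +16 =644
r72=1001000 pc2: +4 =648
r73=1001001 pc3: +8 =656
r74=1001010 pc3: +8 =664
r75=1001011 pc4: +16 =680
r76=1001100 pc3: +8 =688
r77=1001101 pc4: +16 =704
r78=1001110 pc4: +16 =720
r79=1001111 pc5: +32 =752
r80=1010000 pc2: +4 =756
r81=1010001 pc3: +8 =764
r82=1010010 pc3: +8 =772
r83=1010011 pc4: +16 =788
r84=1010100 pc3: +8 =796
r85=1010101 pc4: +16 =812
r86=1010110 pc4: +16 =828
r87=1010111 pc5: +32 =860
r88=1011000 pc3: +8 =868
r89=1011001 pc4: +16 =884
r90=1011010 pc4: +16 =900
r91=1011011 pc5: +32 =932
r92=1011100 pc4: +16 =948
r93=1011101 pc5: +32 =980
r94=1011110 pc5: +32 =1012
r95=1011111 pc6: +64 =1076
r96=1100000 pc2: +4 =1080
r97=1100001 pc3: +8 =1088
r98=1100010 pc3: +8 =1096
r99=1100011 pc4: +16 =1112
r100=1100100 pc3: +8 =1120
r101=1100101 pc4: +16 =1136
r102=1100110 pc4: +16 =1152
r103=1100111 pc5: +32 =1184
r104=1101000 pc3: +8 =1192
r105=1101001 pc4: +16 =1208
r106=1101010 pc4: +16 =1224
r107=1101011 pc5: +32 =1256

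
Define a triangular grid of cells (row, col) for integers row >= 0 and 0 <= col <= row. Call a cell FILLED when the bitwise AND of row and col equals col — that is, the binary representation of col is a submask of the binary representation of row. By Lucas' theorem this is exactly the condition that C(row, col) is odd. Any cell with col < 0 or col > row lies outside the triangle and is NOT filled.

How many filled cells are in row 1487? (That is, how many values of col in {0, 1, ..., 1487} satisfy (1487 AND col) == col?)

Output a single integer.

Answer: 256

Derivation:
1487 in binary = 10111001111
popcount(1487) = number of 1-bits in 10111001111 = 8
A col c satisfies (1487 AND c) == c iff every set bit of c is also set in 1487; each of the 8 set bits of 1487 can independently be on or off in c.
count = 2^8 = 256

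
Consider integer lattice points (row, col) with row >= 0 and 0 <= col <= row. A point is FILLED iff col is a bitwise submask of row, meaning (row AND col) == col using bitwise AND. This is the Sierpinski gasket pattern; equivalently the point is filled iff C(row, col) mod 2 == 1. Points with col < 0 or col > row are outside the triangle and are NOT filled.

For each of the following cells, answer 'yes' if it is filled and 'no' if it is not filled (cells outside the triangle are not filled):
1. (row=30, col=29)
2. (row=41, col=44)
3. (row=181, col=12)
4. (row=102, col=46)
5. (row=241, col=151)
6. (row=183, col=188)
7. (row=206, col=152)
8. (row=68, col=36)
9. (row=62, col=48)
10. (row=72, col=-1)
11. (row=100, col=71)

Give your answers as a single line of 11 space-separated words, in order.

(30,29): row=0b11110, col=0b11101, row AND col = 0b11100 = 28; 28 != 29 -> empty
(41,44): col outside [0, 41] -> not filled
(181,12): row=0b10110101, col=0b1100, row AND col = 0b100 = 4; 4 != 12 -> empty
(102,46): row=0b1100110, col=0b101110, row AND col = 0b100110 = 38; 38 != 46 -> empty
(241,151): row=0b11110001, col=0b10010111, row AND col = 0b10010001 = 145; 145 != 151 -> empty
(183,188): col outside [0, 183] -> not filled
(206,152): row=0b11001110, col=0b10011000, row AND col = 0b10001000 = 136; 136 != 152 -> empty
(68,36): row=0b1000100, col=0b100100, row AND col = 0b100 = 4; 4 != 36 -> empty
(62,48): row=0b111110, col=0b110000, row AND col = 0b110000 = 48; 48 == 48 -> filled
(72,-1): col outside [0, 72] -> not filled
(100,71): row=0b1100100, col=0b1000111, row AND col = 0b1000100 = 68; 68 != 71 -> empty

Answer: no no no no no no no no yes no no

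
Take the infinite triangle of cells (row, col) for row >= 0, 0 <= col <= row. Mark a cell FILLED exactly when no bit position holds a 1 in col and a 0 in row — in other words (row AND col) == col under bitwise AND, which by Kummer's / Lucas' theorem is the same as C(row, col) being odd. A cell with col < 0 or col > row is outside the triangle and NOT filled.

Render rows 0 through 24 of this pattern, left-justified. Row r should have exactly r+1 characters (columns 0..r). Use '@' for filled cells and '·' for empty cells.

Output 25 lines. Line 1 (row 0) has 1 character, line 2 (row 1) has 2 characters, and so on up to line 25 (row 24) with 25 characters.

r0=0: @
r1=1: @@
r2=10: @·@
r3=11: @@@@
r4=100: @···@
r5=101: @@··@@
r6=110: @·@·@·@
r7=111: @@@@@@@@
r8=1000: @·······@
r9=1001: @@······@@
r10=1010: @·@·····@·@
r11=1011: @@@@····@@@@
r12=1100: @···@···@···@
r13=1101: @@··@@··@@··@@
r14=1110: @·@·@·@·@·@·@·@
r15=1111: @@@@@@@@@@@@@@@@
r16=10000: @···············@
r17=10001: @@··············@@
r18=10010: @·@·············@·@
r19=10011: @@@@············@@@@
r20=10100: @···@···········@···@
r21=10101: @@··@@··········@@··@@
r22=10110: @·@·@·@·········@·@·@·@
r23=10111: @@@@@@@@········@@@@@@@@
r24=11000: @·······@·······@·······@

Answer: @
@@
@·@
@@@@
@···@
@@··@@
@·@·@·@
@@@@@@@@
@·······@
@@······@@
@·@·····@·@
@@@@····@@@@
@···@···@···@
@@··@@··@@··@@
@·@·@·@·@·@·@·@
@@@@@@@@@@@@@@@@
@···············@
@@··············@@
@·@·············@·@
@@@@············@@@@
@···@···········@···@
@@··@@··········@@··@@
@·@·@·@·········@·@·@·@
@@@@@@@@········@@@@@@@@
@·······@·······@·······@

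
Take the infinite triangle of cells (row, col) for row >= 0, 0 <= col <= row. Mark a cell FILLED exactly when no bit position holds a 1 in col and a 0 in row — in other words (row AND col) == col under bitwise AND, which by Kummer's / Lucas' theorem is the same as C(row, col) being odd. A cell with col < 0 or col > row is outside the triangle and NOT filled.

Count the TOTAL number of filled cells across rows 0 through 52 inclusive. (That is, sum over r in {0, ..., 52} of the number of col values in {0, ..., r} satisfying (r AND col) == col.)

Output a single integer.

r0=0 pc0: +1 =1
r1=1 pc1: +2 =3
r2=10 pc1: +2 =5
r3=11 pc2: +4 =9
r4=100 pc1: +2 =11
r5=101 pc2: +4 =15
r6=110 pc2: +4 =19
r7=111 pc3: +8 =27
r8=1000 pc1: +2 =29
r9=1001 pc2: +4 =33
r10=1010 pc2: +4 =37
r11=1011 pc3: +8 =45
r12=1100 pc2: +4 =49
r13=1101 pc3: +8 =57
r14=1110 pc3: +8 =65
r15=1111 pc4: +16 =81
r16=10000 pc1: +2 =83
r17=10001 pc2: +4 =87
r18=10010 pc2: +4 =91
r19=10011 pc3: +8 =99
r20=10100 pc2: +4 =103
r21=10101 pc3: +8 =111
r22=10110 pc3: +8 =119
r23=10111 pc4: +16 =135
r24=11000 pc2: +4 =139
r25=11001 pc3: +8 =147
r26=11010 pc3: +8 =155
r27=11011 pc4: +16 =171
r28=11100 pc3: +8 =179
r29=11101 pc4: +16 =195
r30=11110 pc4: +16 =211
r31=11111 pc5: +32 =243
r32=100000 pc1: +2 =245
r33=100001 pc2: +4 =249
r34=100010 pc2: +4 =253
r35=100011 pc3: +8 =261
r36=100100 pc2: +4 =265
r37=100101 pc3: +8 =273
r38=100110 pc3: +8 =281
r39=100111 pc4: +16 =297
r40=101000 pc2: +4 =301
r41=101001 pc3: +8 =309
r42=101010 pc3: +8 =317
r43=101011 pc4: +16 =333
r44=101100 pc3: +8 =341
r45=101101 pc4: +16 =357
r46=101110 pc4: +16 =373
r47=101111 pc5: +32 =405
r48=110000 pc2: +4 =409
r49=110001 pc3: +8 =417
r50=110010 pc3: +8 =425
r51=110011 pc4: +16 =441
r52=110100 pc3: +8 =449

Answer: 449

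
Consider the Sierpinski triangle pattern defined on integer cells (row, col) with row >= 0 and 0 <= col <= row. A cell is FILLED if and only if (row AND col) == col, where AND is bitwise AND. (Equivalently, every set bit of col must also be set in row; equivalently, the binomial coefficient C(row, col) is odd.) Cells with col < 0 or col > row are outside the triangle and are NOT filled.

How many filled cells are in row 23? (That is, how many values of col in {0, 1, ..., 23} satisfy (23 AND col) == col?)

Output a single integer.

Answer: 16

Derivation:
23 in binary = 10111
popcount(23) = number of 1-bits in 10111 = 4
A col c satisfies (23 AND c) == c iff every set bit of c is also set in 23; each of the 4 set bits of 23 can independently be on or off in c.
count = 2^4 = 16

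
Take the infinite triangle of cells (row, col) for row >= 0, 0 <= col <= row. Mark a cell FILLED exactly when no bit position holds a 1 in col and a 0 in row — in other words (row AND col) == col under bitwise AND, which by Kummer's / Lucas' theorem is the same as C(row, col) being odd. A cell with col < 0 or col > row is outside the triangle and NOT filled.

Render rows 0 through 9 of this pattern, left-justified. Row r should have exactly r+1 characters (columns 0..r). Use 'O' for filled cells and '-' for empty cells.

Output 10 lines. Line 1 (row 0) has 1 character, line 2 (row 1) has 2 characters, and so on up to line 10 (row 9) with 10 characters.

r0=0: O
r1=1: OO
r2=10: O-O
r3=11: OOOO
r4=100: O---O
r5=101: OO--OO
r6=110: O-O-O-O
r7=111: OOOOOOOO
r8=1000: O-------O
r9=1001: OO------OO

Answer: O
OO
O-O
OOOO
O---O
OO--OO
O-O-O-O
OOOOOOOO
O-------O
OO------OO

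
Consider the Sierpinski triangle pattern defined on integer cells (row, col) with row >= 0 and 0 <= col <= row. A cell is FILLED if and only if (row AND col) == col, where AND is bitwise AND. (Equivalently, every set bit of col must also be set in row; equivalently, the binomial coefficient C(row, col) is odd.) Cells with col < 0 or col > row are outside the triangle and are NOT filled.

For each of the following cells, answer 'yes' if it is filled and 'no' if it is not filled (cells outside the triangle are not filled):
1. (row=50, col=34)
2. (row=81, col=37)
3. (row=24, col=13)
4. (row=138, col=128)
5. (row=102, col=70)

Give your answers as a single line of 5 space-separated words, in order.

Answer: yes no no yes yes

Derivation:
(50,34): row=0b110010, col=0b100010, row AND col = 0b100010 = 34; 34 == 34 -> filled
(81,37): row=0b1010001, col=0b100101, row AND col = 0b1 = 1; 1 != 37 -> empty
(24,13): row=0b11000, col=0b1101, row AND col = 0b1000 = 8; 8 != 13 -> empty
(138,128): row=0b10001010, col=0b10000000, row AND col = 0b10000000 = 128; 128 == 128 -> filled
(102,70): row=0b1100110, col=0b1000110, row AND col = 0b1000110 = 70; 70 == 70 -> filled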